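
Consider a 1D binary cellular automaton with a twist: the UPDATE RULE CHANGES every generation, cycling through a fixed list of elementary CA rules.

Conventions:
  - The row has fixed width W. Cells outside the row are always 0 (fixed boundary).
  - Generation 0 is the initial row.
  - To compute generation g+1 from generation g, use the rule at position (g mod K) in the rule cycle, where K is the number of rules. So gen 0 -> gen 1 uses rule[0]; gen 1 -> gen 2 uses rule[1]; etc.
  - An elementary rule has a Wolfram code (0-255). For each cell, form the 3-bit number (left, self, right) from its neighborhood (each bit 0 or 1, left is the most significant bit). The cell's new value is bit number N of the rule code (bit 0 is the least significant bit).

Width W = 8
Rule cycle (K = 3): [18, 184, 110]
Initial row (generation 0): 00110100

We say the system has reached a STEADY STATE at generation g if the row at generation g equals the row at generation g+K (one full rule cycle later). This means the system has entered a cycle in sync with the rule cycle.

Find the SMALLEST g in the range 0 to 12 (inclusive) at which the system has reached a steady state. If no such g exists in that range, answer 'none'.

Gen 0: 00110100
Gen 1 (rule 18): 01000010
Gen 2 (rule 184): 00100001
Gen 3 (rule 110): 01100011
Gen 4 (rule 18): 10010100
Gen 5 (rule 184): 01001010
Gen 6 (rule 110): 11011110
Gen 7 (rule 18): 00000001
Gen 8 (rule 184): 00000000
Gen 9 (rule 110): 00000000
Gen 10 (rule 18): 00000000
Gen 11 (rule 184): 00000000
Gen 12 (rule 110): 00000000
Gen 13 (rule 18): 00000000
Gen 14 (rule 184): 00000000
Gen 15 (rule 110): 00000000

Answer: 8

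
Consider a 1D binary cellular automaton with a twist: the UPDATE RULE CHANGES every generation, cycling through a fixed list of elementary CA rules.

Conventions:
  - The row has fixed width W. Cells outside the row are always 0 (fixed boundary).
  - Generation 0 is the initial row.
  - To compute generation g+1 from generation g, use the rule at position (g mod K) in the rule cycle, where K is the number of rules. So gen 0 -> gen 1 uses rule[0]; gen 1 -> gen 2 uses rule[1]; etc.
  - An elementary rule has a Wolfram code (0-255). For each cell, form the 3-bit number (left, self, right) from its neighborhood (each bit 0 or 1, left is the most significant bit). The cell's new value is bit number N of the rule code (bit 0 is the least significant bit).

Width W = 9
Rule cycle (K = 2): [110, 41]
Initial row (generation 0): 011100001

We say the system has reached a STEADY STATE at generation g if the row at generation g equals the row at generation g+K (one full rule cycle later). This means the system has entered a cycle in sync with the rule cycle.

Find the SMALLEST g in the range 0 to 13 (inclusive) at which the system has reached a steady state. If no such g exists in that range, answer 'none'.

Answer: none

Derivation:
Gen 0: 011100001
Gen 1 (rule 110): 110100011
Gen 2 (rule 41): 101001010
Gen 3 (rule 110): 111011110
Gen 4 (rule 41): 100110000
Gen 5 (rule 110): 101110000
Gen 6 (rule 41): 011000111
Gen 7 (rule 110): 111001101
Gen 8 (rule 41): 100001010
Gen 9 (rule 110): 100011110
Gen 10 (rule 41): 001010000
Gen 11 (rule 110): 011110000
Gen 12 (rule 41): 010000111
Gen 13 (rule 110): 110001101
Gen 14 (rule 41): 100101010
Gen 15 (rule 110): 101111110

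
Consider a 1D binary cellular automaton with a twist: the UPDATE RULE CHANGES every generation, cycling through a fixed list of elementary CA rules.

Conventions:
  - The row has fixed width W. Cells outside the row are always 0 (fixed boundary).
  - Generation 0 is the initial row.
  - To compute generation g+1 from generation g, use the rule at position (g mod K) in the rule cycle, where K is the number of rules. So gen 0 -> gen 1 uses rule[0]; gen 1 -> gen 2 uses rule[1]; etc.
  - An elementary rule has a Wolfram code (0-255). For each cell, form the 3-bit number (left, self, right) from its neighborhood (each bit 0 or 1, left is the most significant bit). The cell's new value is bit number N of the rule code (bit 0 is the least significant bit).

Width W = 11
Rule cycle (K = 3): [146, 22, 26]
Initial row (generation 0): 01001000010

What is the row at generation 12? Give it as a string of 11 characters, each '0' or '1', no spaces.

Gen 0: 01001000010
Gen 1 (rule 146): 10110100101
Gen 2 (rule 22): 10000111101
Gen 3 (rule 26): 01001100000
Gen 4 (rule 146): 10110010000
Gen 5 (rule 22): 10001111000
Gen 6 (rule 26): 01011000100
Gen 7 (rule 146): 10000101010
Gen 8 (rule 22): 11001101011
Gen 9 (rule 26): 10111000010
Gen 10 (rule 146): 00010100101
Gen 11 (rule 22): 00110111101
Gen 12 (rule 26): 01100100000

Answer: 01100100000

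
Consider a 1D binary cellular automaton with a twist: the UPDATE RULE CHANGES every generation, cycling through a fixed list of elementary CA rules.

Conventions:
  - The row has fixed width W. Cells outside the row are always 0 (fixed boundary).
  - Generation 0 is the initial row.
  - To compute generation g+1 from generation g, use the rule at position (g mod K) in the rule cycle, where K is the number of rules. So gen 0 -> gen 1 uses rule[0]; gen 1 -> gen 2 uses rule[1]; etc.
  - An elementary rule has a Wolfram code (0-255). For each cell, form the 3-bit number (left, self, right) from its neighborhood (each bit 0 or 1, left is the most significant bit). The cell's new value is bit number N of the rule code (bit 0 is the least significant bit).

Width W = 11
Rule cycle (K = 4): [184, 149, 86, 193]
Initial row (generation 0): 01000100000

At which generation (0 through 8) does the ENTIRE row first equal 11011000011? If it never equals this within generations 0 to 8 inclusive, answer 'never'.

Gen 0: 01000100000
Gen 1 (rule 184): 00100010000
Gen 2 (rule 149): 10111011111
Gen 3 (rule 86): 10001000001
Gen 4 (rule 193): 00100011100
Gen 5 (rule 184): 00010011010
Gen 6 (rule 149): 11011000011
Gen 7 (rule 86): 01001100101
Gen 8 (rule 193): 00000100000

Answer: 6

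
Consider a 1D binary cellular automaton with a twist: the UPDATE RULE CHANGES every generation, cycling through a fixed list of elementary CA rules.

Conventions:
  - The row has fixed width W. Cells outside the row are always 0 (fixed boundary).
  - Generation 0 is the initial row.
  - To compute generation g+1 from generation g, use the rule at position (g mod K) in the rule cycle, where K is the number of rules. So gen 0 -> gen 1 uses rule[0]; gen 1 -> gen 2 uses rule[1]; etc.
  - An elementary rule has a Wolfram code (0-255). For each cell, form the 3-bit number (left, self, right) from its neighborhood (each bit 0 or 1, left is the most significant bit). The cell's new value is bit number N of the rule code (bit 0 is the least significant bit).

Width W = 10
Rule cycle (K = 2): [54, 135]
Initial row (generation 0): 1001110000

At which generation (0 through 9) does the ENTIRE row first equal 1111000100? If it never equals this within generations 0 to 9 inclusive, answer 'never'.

Gen 0: 1001110000
Gen 1 (rule 54): 1110001000
Gen 2 (rule 135): 0100111011
Gen 3 (rule 54): 1111000100
Gen 4 (rule 135): 0110011101
Gen 5 (rule 54): 1001100011
Gen 6 (rule 135): 1010001100
Gen 7 (rule 54): 1111010010
Gen 8 (rule 135): 0110010110
Gen 9 (rule 54): 1001111001

Answer: 3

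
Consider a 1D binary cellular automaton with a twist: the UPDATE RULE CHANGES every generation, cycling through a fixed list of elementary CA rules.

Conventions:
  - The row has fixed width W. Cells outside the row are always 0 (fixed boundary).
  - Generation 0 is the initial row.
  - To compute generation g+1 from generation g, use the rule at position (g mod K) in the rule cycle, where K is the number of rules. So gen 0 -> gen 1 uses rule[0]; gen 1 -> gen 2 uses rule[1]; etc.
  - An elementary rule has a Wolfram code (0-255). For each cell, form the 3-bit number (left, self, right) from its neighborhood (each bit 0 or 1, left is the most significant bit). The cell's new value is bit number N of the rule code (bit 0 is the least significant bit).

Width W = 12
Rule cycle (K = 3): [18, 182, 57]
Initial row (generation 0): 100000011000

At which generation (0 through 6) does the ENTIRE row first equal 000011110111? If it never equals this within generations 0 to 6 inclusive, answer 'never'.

Answer: never

Derivation:
Gen 0: 100000011000
Gen 1 (rule 18): 010000100100
Gen 2 (rule 182): 111001111110
Gen 3 (rule 57): 100101000001
Gen 4 (rule 18): 011000100010
Gen 5 (rule 182): 100101110111
Gen 6 (rule 57): 010011001100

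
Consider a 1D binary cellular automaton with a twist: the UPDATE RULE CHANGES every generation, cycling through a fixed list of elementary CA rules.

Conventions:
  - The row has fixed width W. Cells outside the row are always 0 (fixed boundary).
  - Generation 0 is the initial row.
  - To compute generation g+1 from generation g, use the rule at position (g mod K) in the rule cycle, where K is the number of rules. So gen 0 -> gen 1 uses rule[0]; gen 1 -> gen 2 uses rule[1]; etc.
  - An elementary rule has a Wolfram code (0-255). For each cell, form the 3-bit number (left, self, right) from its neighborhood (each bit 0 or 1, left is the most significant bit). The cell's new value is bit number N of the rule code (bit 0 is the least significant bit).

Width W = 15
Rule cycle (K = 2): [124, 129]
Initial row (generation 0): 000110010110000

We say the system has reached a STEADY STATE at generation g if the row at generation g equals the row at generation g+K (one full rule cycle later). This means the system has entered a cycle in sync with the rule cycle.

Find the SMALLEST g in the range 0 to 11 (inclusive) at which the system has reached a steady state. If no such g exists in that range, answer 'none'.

Gen 0: 000110010110000
Gen 1 (rule 124): 000111011111000
Gen 2 (rule 129): 110010001110011
Gen 3 (rule 124): 111011001011011
Gen 4 (rule 129): 010000000000000
Gen 5 (rule 124): 011000000000000
Gen 6 (rule 129): 000011111111111
Gen 7 (rule 124): 000010000000001
Gen 8 (rule 129): 111000111111100
Gen 9 (rule 124): 101100100000110
Gen 10 (rule 129): 000000001110000
Gen 11 (rule 124): 000000001011000
Gen 12 (rule 129): 111111100000011
Gen 13 (rule 124): 100000110000011

Answer: none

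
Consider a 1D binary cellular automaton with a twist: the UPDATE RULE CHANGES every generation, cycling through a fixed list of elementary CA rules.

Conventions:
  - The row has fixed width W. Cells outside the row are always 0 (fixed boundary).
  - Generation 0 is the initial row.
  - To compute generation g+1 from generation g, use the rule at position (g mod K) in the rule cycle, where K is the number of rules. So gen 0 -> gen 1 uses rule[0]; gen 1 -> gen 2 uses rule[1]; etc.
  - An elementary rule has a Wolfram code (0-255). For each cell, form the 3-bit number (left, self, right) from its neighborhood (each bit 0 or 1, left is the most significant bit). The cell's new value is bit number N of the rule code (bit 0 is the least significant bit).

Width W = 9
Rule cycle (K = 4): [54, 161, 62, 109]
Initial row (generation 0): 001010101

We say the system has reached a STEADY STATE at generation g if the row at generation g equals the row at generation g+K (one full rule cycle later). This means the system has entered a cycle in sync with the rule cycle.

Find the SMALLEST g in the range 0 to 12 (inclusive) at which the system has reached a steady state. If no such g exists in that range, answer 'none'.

Gen 0: 001010101
Gen 1 (rule 54): 011111111
Gen 2 (rule 161): 001111110
Gen 3 (rule 62): 011000001
Gen 4 (rule 109): 011011101
Gen 5 (rule 54): 100100011
Gen 6 (rule 161): 000001000
Gen 7 (rule 62): 000011100
Gen 8 (rule 109): 111010101
Gen 9 (rule 54): 000111111
Gen 10 (rule 161): 110011110
Gen 11 (rule 62): 101110001
Gen 12 (rule 109): 111010101
Gen 13 (rule 54): 000111111
Gen 14 (rule 161): 110011110
Gen 15 (rule 62): 101110001
Gen 16 (rule 109): 111010101

Answer: 8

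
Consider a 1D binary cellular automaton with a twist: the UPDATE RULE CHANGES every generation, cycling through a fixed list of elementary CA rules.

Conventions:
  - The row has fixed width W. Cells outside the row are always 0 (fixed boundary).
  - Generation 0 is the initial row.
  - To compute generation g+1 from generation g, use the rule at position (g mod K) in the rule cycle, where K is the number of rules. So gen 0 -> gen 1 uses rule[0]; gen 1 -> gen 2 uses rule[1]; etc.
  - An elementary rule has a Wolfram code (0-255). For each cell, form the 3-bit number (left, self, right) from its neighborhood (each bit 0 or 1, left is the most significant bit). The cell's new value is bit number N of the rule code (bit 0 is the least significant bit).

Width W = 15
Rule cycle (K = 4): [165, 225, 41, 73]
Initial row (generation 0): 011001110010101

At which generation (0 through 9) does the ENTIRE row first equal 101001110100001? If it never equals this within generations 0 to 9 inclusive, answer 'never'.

Gen 0: 011001110010101
Gen 1 (rule 165): 000000100011111
Gen 2 (rule 225): 111110001001111
Gen 3 (rule 41): 100000100001000
Gen 4 (rule 73): 001110001100011
Gen 5 (rule 165): 100100100001000
Gen 6 (rule 225): 000000001100011
Gen 7 (rule 41): 111111101001010
Gen 8 (rule 73): 100000100000000
Gen 9 (rule 165): 101110101111111

Answer: never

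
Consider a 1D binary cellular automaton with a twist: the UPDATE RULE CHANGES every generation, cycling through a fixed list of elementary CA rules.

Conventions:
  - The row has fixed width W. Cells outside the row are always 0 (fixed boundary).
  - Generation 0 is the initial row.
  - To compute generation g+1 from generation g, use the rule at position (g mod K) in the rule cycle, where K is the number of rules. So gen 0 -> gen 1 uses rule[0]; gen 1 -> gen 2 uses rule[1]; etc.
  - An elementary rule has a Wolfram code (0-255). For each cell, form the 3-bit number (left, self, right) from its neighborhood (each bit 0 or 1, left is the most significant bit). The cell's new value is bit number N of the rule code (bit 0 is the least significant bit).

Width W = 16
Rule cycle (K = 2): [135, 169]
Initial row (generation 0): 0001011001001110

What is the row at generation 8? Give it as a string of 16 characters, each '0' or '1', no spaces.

Answer: 0111001110010100

Derivation:
Gen 0: 0001011001001110
Gen 1 (rule 135): 1111000011010100
Gen 2 (rule 169): 1110011010101001
Gen 3 (rule 135): 0100100010101011
Gen 4 (rule 169): 0000001001010110
Gen 5 (rule 135): 1111111011010000
Gen 6 (rule 169): 1111110110100111
Gen 7 (rule 135): 0111100000101010
Gen 8 (rule 169): 0111001110010100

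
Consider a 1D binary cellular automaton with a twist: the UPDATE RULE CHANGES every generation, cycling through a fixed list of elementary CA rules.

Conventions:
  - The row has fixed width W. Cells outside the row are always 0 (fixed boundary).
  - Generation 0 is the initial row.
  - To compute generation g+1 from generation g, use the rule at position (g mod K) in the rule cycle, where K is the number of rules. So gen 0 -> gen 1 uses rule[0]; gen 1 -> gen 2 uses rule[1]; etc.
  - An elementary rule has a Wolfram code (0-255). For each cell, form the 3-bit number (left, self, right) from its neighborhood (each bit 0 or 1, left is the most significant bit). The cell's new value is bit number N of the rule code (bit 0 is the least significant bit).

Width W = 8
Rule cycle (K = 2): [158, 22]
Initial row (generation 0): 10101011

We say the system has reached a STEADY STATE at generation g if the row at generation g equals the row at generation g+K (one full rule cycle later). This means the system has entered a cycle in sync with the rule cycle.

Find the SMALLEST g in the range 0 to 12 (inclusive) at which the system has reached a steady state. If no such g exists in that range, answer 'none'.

Answer: 0

Derivation:
Gen 0: 10101011
Gen 1 (rule 158): 10101010
Gen 2 (rule 22): 10101011
Gen 3 (rule 158): 10101010
Gen 4 (rule 22): 10101011
Gen 5 (rule 158): 10101010
Gen 6 (rule 22): 10101011
Gen 7 (rule 158): 10101010
Gen 8 (rule 22): 10101011
Gen 9 (rule 158): 10101010
Gen 10 (rule 22): 10101011
Gen 11 (rule 158): 10101010
Gen 12 (rule 22): 10101011
Gen 13 (rule 158): 10101010
Gen 14 (rule 22): 10101011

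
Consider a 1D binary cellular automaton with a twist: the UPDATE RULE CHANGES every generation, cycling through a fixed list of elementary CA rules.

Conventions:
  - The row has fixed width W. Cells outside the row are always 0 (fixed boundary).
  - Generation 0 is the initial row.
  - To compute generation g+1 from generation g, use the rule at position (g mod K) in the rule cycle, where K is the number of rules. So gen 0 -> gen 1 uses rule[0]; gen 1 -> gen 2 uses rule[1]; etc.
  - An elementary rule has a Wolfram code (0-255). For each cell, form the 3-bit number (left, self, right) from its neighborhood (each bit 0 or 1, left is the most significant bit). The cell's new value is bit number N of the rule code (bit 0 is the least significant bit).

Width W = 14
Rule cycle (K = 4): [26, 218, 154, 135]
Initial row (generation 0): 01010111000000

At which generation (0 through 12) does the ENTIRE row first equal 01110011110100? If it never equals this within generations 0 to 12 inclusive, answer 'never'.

Answer: never

Derivation:
Gen 0: 01010111000000
Gen 1 (rule 26): 10000100100000
Gen 2 (rule 218): 01001011010000
Gen 3 (rule 154): 10110010001000
Gen 4 (rule 135): 10000110111011
Gen 5 (rule 26): 01001100100010
Gen 6 (rule 218): 10111111010101
Gen 7 (rule 154): 00111110000000
Gen 8 (rule 135): 11011100111111
Gen 9 (rule 26): 10010011100000
Gen 10 (rule 218): 01101111110000
Gen 11 (rule 154): 11001111101000
Gen 12 (rule 135): 00010111001011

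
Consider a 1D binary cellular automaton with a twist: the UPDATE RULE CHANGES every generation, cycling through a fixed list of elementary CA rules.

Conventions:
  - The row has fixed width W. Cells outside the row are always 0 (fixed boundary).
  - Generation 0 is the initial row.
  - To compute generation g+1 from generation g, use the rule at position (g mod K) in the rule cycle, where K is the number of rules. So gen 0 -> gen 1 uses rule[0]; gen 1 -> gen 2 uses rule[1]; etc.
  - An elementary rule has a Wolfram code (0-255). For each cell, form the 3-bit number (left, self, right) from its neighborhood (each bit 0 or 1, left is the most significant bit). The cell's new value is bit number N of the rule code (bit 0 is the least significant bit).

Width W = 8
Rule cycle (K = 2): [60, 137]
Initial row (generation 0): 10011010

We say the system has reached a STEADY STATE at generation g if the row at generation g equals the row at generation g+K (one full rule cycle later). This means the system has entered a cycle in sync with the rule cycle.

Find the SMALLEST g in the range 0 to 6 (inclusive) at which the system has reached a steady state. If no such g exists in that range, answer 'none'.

Answer: none

Derivation:
Gen 0: 10011010
Gen 1 (rule 60): 11010111
Gen 2 (rule 137): 10000110
Gen 3 (rule 60): 11000101
Gen 4 (rule 137): 10010000
Gen 5 (rule 60): 11011000
Gen 6 (rule 137): 10010011
Gen 7 (rule 60): 11011010
Gen 8 (rule 137): 10010000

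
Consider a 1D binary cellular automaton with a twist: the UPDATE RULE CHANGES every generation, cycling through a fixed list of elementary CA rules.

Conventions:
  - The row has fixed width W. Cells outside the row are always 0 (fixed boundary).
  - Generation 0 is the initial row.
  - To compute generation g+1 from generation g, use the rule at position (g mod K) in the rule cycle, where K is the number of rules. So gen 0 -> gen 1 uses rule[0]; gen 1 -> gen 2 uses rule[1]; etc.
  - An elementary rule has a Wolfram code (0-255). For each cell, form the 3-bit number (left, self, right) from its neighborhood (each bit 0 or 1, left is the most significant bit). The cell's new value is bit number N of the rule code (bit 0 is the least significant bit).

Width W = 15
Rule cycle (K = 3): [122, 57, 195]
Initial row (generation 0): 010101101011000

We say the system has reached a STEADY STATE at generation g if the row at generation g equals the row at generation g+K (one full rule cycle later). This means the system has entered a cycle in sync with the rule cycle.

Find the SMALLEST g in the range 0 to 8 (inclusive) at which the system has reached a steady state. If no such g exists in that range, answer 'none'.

Gen 0: 010101101011000
Gen 1 (rule 122): 101011110111100
Gen 2 (rule 57): 010110001100011
Gen 3 (rule 195): 100010110101101
Gen 4 (rule 122): 010101111011110
Gen 5 (rule 57): 001011000110001
Gen 6 (rule 195): 110001011010110
Gen 7 (rule 122): 111010111101111
Gen 8 (rule 57): 100101100011000
Gen 9 (rule 195): 001000101101011
Gen 10 (rule 122): 010101011110111
Gen 11 (rule 57): 001010110001100

Answer: none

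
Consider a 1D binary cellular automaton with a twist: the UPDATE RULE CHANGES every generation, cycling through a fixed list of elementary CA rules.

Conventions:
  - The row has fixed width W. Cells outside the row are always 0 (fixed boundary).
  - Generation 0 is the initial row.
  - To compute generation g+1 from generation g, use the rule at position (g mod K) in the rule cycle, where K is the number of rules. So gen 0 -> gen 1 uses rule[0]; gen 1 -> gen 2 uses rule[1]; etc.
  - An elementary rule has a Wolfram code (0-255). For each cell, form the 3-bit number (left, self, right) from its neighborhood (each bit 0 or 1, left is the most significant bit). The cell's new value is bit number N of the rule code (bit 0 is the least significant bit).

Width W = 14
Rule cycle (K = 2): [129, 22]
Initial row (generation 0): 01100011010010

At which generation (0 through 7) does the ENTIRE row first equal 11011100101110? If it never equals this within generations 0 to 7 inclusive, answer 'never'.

Gen 0: 01100011010010
Gen 1 (rule 129): 00001000000000
Gen 2 (rule 22): 00011100000000
Gen 3 (rule 129): 11001001111111
Gen 4 (rule 22): 00111110000000
Gen 5 (rule 129): 10011100111111
Gen 6 (rule 22): 11100011000000
Gen 7 (rule 129): 01001000011111

Answer: never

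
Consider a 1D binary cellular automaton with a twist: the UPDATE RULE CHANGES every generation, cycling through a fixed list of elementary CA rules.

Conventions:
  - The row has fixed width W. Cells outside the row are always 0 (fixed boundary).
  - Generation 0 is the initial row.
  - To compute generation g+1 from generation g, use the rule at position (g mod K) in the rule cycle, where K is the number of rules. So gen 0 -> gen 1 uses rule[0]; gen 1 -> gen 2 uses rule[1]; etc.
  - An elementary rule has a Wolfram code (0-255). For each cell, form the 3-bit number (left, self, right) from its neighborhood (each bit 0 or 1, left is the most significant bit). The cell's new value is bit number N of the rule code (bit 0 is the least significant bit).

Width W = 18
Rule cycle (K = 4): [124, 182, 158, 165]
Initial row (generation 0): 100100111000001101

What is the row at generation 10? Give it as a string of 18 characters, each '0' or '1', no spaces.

Answer: 101010000100101010

Derivation:
Gen 0: 100100111000001101
Gen 1 (rule 124): 110110101100001111
Gen 2 (rule 182): 001001110010010110
Gen 3 (rule 158): 011111101111110101
Gen 4 (rule 165): 001111010111101111
Gen 5 (rule 124): 001001111100111001
Gen 6 (rule 182): 011110111011010111
Gen 7 (rule 158): 111100110010010110
Gen 8 (rule 165): 011000000010011000
Gen 9 (rule 124): 011100000011011100
Gen 10 (rule 182): 101010000100101010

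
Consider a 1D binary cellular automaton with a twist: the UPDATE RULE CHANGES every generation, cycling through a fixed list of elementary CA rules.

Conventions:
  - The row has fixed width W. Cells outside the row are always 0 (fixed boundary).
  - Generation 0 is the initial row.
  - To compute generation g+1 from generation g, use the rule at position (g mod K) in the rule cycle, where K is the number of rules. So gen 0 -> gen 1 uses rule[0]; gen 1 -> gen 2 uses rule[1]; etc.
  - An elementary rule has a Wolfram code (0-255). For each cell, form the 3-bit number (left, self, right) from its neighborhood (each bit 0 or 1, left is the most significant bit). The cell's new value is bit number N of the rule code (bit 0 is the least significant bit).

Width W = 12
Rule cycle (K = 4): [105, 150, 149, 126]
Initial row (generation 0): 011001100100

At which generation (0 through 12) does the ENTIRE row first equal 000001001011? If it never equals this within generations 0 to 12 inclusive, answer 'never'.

Answer: never

Derivation:
Gen 0: 011001100100
Gen 1 (rule 105): 011001100001
Gen 2 (rule 150): 100110010011
Gen 3 (rule 149): 110001011000
Gen 4 (rule 126): 111011111100
Gen 5 (rule 105): 101110000101
Gen 6 (rule 150): 100101001101
Gen 7 (rule 149): 110101100001
Gen 8 (rule 126): 111111110011
Gen 9 (rule 105): 100000010011
Gen 10 (rule 150): 110000111100
Gen 11 (rule 149): 001110011011
Gen 12 (rule 126): 011011111111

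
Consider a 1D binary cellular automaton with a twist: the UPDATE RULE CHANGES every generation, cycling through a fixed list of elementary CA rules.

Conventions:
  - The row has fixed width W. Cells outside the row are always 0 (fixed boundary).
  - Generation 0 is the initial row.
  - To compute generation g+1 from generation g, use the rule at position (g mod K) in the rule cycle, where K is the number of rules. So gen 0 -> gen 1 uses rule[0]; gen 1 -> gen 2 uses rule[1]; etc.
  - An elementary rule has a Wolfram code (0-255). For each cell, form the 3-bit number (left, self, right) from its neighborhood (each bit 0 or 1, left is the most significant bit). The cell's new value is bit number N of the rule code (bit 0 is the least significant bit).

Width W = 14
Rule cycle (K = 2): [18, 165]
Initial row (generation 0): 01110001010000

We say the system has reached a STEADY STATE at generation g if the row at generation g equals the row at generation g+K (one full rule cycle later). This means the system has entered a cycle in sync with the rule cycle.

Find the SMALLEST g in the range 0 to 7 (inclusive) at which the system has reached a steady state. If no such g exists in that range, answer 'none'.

Gen 0: 01110001010000
Gen 1 (rule 18): 10001010001000
Gen 2 (rule 165): 10101110101011
Gen 3 (rule 18): 00000000000000
Gen 4 (rule 165): 11111111111111
Gen 5 (rule 18): 00000000000000
Gen 6 (rule 165): 11111111111111
Gen 7 (rule 18): 00000000000000
Gen 8 (rule 165): 11111111111111
Gen 9 (rule 18): 00000000000000

Answer: 3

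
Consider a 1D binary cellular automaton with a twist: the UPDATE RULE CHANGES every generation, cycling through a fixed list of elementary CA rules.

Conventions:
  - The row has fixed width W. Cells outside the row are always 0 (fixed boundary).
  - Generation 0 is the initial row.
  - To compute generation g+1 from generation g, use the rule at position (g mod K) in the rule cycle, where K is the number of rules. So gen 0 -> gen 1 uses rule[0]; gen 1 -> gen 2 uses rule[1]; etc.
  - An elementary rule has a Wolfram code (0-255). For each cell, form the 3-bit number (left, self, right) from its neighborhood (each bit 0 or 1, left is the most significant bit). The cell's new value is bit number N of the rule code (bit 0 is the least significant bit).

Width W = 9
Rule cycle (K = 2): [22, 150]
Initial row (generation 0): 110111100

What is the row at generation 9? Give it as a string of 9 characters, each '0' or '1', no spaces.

Gen 0: 110111100
Gen 1 (rule 22): 000000010
Gen 2 (rule 150): 000000111
Gen 3 (rule 22): 000001000
Gen 4 (rule 150): 000011100
Gen 5 (rule 22): 000100010
Gen 6 (rule 150): 001110111
Gen 7 (rule 22): 010000000
Gen 8 (rule 150): 111000000
Gen 9 (rule 22): 000100000

Answer: 000100000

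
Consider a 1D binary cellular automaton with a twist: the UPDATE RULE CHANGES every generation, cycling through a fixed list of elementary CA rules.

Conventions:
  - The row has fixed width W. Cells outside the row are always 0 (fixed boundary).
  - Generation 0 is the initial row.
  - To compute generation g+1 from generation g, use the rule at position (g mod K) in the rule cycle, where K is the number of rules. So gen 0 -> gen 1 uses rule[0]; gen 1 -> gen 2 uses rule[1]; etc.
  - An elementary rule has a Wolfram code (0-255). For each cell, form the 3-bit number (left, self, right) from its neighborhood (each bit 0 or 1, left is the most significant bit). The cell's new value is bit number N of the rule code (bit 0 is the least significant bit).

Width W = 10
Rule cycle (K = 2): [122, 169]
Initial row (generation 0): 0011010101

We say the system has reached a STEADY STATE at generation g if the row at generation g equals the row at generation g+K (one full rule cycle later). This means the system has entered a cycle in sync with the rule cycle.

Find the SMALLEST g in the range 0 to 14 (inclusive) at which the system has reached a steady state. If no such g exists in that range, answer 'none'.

Gen 0: 0011010101
Gen 1 (rule 122): 0111101010
Gen 2 (rule 169): 0111010100
Gen 3 (rule 122): 1101101010
Gen 4 (rule 169): 1011010100
Gen 5 (rule 122): 0111101010
Gen 6 (rule 169): 0111010100
Gen 7 (rule 122): 1101101010
Gen 8 (rule 169): 1011010100
Gen 9 (rule 122): 0111101010
Gen 10 (rule 169): 0111010100
Gen 11 (rule 122): 1101101010
Gen 12 (rule 169): 1011010100
Gen 13 (rule 122): 0111101010
Gen 14 (rule 169): 0111010100
Gen 15 (rule 122): 1101101010
Gen 16 (rule 169): 1011010100

Answer: none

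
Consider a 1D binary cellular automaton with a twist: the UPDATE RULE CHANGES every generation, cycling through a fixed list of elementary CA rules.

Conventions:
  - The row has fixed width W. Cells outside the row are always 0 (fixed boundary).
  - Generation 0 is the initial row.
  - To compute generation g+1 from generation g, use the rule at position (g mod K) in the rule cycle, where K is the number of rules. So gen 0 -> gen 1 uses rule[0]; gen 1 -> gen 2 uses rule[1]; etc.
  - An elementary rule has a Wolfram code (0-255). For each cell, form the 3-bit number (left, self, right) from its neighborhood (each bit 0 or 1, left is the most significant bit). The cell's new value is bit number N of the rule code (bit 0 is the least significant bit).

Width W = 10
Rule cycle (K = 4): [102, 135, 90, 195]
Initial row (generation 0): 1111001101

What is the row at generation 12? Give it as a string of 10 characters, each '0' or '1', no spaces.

Answer: 1010011001

Derivation:
Gen 0: 1111001101
Gen 1 (rule 102): 0001010111
Gen 2 (rule 135): 1111010010
Gen 3 (rule 90): 1001001101
Gen 4 (rule 195): 0010010100
Gen 5 (rule 102): 0110111100
Gen 6 (rule 135): 1000011001
Gen 7 (rule 90): 0100111110
Gen 8 (rule 195): 1001011110
Gen 9 (rule 102): 1011100010
Gen 10 (rule 135): 1001001110
Gen 11 (rule 90): 0110111011
Gen 12 (rule 195): 1010011001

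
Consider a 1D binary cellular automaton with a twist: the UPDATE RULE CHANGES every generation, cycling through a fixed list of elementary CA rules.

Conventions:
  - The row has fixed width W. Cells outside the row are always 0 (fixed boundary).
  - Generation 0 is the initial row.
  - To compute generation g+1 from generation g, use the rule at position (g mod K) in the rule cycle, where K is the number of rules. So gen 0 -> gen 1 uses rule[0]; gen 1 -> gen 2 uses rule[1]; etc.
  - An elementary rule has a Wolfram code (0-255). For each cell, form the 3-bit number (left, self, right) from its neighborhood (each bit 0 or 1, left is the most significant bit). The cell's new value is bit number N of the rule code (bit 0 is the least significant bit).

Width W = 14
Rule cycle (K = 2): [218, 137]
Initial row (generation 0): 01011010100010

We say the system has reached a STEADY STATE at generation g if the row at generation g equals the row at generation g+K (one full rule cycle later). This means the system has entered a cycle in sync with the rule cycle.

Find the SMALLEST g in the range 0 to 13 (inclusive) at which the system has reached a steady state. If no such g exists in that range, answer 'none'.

Answer: 7

Derivation:
Gen 0: 01011010100010
Gen 1 (rule 218): 10011000010101
Gen 2 (rule 137): 00010011000000
Gen 3 (rule 218): 00101111100000
Gen 4 (rule 137): 10001111001111
Gen 5 (rule 218): 01011111111111
Gen 6 (rule 137): 00011111111110
Gen 7 (rule 218): 00111111111111
Gen 8 (rule 137): 10111111111110
Gen 9 (rule 218): 00111111111111
Gen 10 (rule 137): 10111111111110
Gen 11 (rule 218): 00111111111111
Gen 12 (rule 137): 10111111111110
Gen 13 (rule 218): 00111111111111
Gen 14 (rule 137): 10111111111110
Gen 15 (rule 218): 00111111111111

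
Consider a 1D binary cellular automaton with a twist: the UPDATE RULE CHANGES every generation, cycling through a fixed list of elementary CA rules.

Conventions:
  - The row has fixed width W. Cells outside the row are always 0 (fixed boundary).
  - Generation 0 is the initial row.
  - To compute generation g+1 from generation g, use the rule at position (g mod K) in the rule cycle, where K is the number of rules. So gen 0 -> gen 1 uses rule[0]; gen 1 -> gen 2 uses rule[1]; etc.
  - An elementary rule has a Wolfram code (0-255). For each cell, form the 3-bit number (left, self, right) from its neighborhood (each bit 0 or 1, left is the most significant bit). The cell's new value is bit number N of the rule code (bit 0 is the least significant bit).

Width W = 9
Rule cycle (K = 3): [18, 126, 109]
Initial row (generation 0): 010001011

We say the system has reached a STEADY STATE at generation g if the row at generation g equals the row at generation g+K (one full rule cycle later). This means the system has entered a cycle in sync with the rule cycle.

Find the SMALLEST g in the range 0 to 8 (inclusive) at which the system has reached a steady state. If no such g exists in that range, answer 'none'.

Answer: 2

Derivation:
Gen 0: 010001011
Gen 1 (rule 18): 101010000
Gen 2 (rule 126): 111111000
Gen 3 (rule 109): 100001011
Gen 4 (rule 18): 010010000
Gen 5 (rule 126): 111111000
Gen 6 (rule 109): 100001011
Gen 7 (rule 18): 010010000
Gen 8 (rule 126): 111111000
Gen 9 (rule 109): 100001011
Gen 10 (rule 18): 010010000
Gen 11 (rule 126): 111111000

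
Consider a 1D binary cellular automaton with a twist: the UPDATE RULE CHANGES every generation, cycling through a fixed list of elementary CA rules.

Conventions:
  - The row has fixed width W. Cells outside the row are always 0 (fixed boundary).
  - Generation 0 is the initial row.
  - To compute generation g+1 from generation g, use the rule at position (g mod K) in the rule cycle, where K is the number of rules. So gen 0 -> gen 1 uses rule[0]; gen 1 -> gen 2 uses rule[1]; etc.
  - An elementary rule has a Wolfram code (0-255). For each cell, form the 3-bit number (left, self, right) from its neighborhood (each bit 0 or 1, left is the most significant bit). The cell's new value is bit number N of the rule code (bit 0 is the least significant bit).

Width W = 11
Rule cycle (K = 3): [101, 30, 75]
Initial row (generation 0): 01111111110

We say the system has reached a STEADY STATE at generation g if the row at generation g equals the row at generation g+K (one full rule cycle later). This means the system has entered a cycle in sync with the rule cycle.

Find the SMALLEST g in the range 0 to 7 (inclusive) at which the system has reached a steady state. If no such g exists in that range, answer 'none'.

Answer: 3

Derivation:
Gen 0: 01111111110
Gen 1 (rule 101): 00000000010
Gen 2 (rule 30): 00000000111
Gen 3 (rule 75): 11111111101
Gen 4 (rule 101): 00000000111
Gen 5 (rule 30): 00000001100
Gen 6 (rule 75): 11111111101
Gen 7 (rule 101): 00000000111
Gen 8 (rule 30): 00000001100
Gen 9 (rule 75): 11111111101
Gen 10 (rule 101): 00000000111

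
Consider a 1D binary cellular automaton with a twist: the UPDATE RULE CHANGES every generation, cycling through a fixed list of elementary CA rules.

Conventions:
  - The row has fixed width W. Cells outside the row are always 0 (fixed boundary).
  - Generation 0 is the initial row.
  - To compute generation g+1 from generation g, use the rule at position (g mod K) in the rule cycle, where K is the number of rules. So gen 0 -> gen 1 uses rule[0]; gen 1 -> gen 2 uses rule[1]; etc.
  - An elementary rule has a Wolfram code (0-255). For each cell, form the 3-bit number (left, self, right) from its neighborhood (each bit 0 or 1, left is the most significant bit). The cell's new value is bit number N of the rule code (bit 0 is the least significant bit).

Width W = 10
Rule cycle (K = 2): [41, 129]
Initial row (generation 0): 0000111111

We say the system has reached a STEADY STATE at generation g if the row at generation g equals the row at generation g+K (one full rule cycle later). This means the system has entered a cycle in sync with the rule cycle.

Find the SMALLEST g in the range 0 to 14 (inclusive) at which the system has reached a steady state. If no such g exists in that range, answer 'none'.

Answer: 12

Derivation:
Gen 0: 0000111111
Gen 1 (rule 41): 1110100000
Gen 2 (rule 129): 0100001111
Gen 3 (rule 41): 0001101000
Gen 4 (rule 129): 1100000011
Gen 5 (rule 41): 1001111010
Gen 6 (rule 129): 0000110000
Gen 7 (rule 41): 1110100111
Gen 8 (rule 129): 0100000010
Gen 9 (rule 41): 0001111000
Gen 10 (rule 129): 1100110011
Gen 11 (rule 41): 1000100010
Gen 12 (rule 129): 0010001000
Gen 13 (rule 41): 1000100011
Gen 14 (rule 129): 0010001000
Gen 15 (rule 41): 1000100011
Gen 16 (rule 129): 0010001000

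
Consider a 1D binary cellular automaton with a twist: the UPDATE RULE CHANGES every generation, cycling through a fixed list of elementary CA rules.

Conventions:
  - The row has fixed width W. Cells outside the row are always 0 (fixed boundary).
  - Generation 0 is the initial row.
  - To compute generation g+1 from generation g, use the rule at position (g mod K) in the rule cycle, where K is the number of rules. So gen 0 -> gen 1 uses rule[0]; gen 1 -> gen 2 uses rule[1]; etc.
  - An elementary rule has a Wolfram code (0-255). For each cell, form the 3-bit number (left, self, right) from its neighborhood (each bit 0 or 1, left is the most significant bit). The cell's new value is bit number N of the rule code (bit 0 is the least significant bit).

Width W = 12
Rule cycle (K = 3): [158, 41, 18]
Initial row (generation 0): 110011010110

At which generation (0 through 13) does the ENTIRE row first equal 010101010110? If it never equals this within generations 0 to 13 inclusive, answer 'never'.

Answer: never

Derivation:
Gen 0: 110011010110
Gen 1 (rule 158): 101110010101
Gen 2 (rule 41): 011000001010
Gen 3 (rule 18): 100100010001
Gen 4 (rule 158): 111110111011
Gen 5 (rule 41): 100001100110
Gen 6 (rule 18): 010010011001
Gen 7 (rule 158): 111111110111
Gen 8 (rule 41): 100000001100
Gen 9 (rule 18): 010000010010
Gen 10 (rule 158): 111000111111
Gen 11 (rule 41): 100010100000
Gen 12 (rule 18): 010100010000
Gen 13 (rule 158): 110110111000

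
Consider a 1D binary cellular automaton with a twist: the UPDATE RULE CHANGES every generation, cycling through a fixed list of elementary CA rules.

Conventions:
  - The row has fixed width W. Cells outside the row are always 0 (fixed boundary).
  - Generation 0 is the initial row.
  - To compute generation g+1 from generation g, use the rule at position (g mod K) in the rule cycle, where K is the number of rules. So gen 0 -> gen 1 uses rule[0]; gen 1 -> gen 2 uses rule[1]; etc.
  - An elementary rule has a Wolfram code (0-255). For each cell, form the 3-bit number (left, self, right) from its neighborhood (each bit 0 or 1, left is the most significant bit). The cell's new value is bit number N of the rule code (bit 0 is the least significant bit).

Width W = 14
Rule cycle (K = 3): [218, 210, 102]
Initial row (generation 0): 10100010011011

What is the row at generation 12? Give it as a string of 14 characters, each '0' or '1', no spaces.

Gen 0: 10100010011011
Gen 1 (rule 218): 00010101111011
Gen 2 (rule 210): 00100000111001
Gen 3 (rule 102): 01100001001011
Gen 4 (rule 218): 11110010110011
Gen 5 (rule 210): 01111100011101
Gen 6 (rule 102): 10000100100111
Gen 7 (rule 218): 01001011011111
Gen 8 (rule 210): 10110001001111
Gen 9 (rule 102): 11010011010001
Gen 10 (rule 218): 11001111001010
Gen 11 (rule 210): 01110111110001
Gen 12 (rule 102): 10011000010011

Answer: 10011000010011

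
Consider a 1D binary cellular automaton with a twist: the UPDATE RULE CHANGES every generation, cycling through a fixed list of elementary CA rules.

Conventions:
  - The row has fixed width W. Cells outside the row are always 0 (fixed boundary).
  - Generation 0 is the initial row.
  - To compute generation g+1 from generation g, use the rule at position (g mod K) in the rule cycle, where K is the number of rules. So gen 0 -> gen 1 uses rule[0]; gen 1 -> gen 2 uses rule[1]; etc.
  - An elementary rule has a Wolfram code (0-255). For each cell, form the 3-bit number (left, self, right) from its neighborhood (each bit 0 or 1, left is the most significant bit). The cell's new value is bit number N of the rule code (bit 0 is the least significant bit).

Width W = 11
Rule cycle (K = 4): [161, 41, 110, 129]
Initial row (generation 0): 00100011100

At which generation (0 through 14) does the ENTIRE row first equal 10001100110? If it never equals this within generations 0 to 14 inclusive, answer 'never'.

Answer: 9

Derivation:
Gen 0: 00100011100
Gen 1 (rule 161): 10001001001
Gen 2 (rule 41): 00100000000
Gen 3 (rule 110): 01100000000
Gen 4 (rule 129): 00001111111
Gen 5 (rule 161): 11100111110
Gen 6 (rule 41): 10000100000
Gen 7 (rule 110): 10001100000
Gen 8 (rule 129): 00100001111
Gen 9 (rule 161): 10001100110
Gen 10 (rule 41): 00101000100
Gen 11 (rule 110): 01111001100
Gen 12 (rule 129): 00110000001
Gen 13 (rule 161): 10000111100
Gen 14 (rule 41): 00110100001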